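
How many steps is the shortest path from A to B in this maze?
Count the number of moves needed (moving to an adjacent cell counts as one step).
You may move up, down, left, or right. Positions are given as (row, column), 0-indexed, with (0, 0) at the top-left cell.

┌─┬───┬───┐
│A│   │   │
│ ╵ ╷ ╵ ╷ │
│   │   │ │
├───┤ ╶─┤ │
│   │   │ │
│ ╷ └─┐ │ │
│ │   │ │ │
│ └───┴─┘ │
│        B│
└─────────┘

Using BFS to find shortest path:
Start: (0, 0), End: (4, 4)
Path found:
(0,0) → (1,0) → (1,1) → (0,1) → (0,2) → (1,2) → (1,3) → (0,3) → (0,4) → (1,4) → (2,4) → (3,4) → (4,4)
Number of steps: 12

Solution:

┌─┬───┬───┐
│A│↱ ↓│↱ ↓│
│ ╵ ╷ ╵ ╷ │
│↳ ↑│↳ ↑│↓│
├───┤ ╶─┤ │
│   │   │↓│
│ ╷ └─┐ │ │
│ │   │ │↓│
│ └───┴─┘ │
│        B│
└─────────┘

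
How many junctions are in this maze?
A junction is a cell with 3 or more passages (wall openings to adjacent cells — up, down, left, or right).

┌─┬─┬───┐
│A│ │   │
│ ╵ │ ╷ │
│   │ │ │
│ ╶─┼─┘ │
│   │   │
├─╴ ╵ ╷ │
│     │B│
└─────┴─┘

Checking each cell for number of passages:

Junctions found (3+ passages):
  (1, 0): 3 passages
  (2, 3): 3 passages
  (3, 1): 3 passages
Total junctions: 3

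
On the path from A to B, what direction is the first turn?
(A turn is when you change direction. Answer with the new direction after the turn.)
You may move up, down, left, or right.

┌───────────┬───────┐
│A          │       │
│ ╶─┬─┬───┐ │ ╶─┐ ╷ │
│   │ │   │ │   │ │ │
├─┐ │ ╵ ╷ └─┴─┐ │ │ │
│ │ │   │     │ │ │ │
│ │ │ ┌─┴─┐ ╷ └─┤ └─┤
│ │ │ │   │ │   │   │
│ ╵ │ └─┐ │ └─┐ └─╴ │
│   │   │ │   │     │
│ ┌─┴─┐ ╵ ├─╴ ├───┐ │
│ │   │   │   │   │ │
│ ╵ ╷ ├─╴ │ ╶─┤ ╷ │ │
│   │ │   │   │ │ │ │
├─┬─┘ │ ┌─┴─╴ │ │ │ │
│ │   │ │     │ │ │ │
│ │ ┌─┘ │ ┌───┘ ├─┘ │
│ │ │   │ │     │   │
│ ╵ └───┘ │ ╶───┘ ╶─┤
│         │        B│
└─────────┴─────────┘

Directions: down, right, down, down, down, left, down, down, right, up, right, down, down, left, down, down, right, right, right, up, up, right, right, up, left, up, right, up, left, up, up, right, down, right, down, right, right, down, down, down, down, left, down, right
First turn direction: right

Solution:

┌───────────┬───────┐
│A          │       │
│ ╶─┬─┬───┐ │ ╶─┐ ╷ │
│↳ ↓│ │   │ │   │ │ │
├─┐ │ ╵ ╷ └─┴─┐ │ │ │
│ │↓│   │  ↱ ↓│ │ │ │
│ │ │ ┌─┴─┐ ╷ └─┤ └─┤
│ │↓│ │   │↑│↳ ↓│   │
│ ╵ │ └─┐ │ └─┐ └─╴ │
│↓ ↲│   │ │↑ ↰│↳ → ↓│
│ ┌─┴─┐ ╵ ├─╴ ├───┐ │
│↓│↱ ↓│   │↱ ↑│   │↓│
│ ╵ ╷ ├─╴ │ ╶─┤ ╷ │ │
│↳ ↑│↓│   │↑ ↰│ │ │↓│
├─┬─┘ │ ┌─┴─╴ │ │ │ │
│ │↓ ↲│ │↱ → ↑│ │ │↓│
│ │ ┌─┘ │ ┌───┘ ├─┘ │
│ │↓│   │↑│     │↓ ↲│
│ ╵ └───┘ │ ╶───┘ ╶─┤
│  ↳ → → ↑│      ↳ B│
└─────────┴─────────┘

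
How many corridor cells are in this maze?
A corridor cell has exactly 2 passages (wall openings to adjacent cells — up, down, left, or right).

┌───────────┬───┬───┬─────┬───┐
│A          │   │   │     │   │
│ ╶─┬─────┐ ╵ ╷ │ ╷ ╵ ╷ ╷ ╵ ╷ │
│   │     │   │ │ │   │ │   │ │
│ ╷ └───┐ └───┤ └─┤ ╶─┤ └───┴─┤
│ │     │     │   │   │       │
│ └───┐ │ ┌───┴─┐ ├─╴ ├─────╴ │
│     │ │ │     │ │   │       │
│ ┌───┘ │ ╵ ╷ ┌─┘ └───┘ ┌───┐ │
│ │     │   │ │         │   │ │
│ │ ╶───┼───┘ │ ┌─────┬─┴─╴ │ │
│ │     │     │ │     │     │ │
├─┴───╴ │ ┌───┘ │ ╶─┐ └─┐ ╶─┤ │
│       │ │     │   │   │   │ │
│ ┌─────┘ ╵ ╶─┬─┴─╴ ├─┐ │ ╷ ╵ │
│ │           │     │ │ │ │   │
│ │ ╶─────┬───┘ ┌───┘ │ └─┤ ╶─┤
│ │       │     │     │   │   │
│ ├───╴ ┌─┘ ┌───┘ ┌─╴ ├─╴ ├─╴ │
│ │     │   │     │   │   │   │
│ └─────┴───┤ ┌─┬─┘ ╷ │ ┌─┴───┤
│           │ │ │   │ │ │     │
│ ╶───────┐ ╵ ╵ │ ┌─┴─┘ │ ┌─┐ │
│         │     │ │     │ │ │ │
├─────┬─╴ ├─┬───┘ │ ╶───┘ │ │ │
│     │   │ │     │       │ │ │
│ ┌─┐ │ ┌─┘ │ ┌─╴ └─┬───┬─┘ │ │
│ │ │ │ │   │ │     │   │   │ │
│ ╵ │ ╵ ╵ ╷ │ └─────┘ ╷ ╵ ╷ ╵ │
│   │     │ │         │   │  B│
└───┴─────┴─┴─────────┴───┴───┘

Counting cells with exactly 2 passages:
Total corridor cells: 177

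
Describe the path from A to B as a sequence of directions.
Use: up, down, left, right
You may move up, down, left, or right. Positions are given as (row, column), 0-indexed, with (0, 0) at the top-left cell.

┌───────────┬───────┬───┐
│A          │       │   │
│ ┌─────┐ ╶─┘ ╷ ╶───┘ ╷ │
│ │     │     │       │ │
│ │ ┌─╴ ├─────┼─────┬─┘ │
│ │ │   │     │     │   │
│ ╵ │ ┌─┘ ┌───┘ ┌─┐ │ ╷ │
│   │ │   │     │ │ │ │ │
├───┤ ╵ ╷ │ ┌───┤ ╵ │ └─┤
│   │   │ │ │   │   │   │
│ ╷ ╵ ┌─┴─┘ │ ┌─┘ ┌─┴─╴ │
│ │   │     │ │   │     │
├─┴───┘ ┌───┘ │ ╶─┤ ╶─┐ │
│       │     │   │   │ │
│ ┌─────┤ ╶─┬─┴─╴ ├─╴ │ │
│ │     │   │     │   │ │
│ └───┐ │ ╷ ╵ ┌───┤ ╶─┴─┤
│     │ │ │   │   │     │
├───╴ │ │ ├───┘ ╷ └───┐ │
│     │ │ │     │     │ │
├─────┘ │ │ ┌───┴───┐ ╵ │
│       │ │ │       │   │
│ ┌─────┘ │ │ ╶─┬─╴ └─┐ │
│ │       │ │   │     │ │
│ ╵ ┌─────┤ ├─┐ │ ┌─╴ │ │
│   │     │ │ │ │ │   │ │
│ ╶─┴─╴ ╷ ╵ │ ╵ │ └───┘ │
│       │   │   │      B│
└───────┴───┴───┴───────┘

Finding the path and converting it to directions:
Path through cells: (0,0) → (0,1) → (0,2) → (0,3) → (0,4) → (1,4) → (1,5) → (1,6) → (0,6) → (0,7) → (1,7) → (1,8) → (1,9) → (1,10) → (0,10) → (0,11) → (1,11) → (2,11) → (2,10) → (3,10) → (4,10) → (4,11) → (5,11) → (5,10) → (5,9) → (6,9) → (6,10) → (7,10) → (7,9) → (8,9) → (8,10) → (8,11) → (9,11) → (10,11) → (11,11) → (12,11) → (13,11)
Directions: right, right, right, right, down, right, right, up, right, down, right, right, right, up, right, down, down, left, down, down, right, down, left, left, down, right, down, left, down, right, right, down, down, down, down, down

Solution:

┌───────────┬───────┬───┐
│A → → → ↓  │↱ ↓    │↱ ↓│
│ ┌─────┐ ╶─┘ ╷ ╶───┘ ╷ │
│ │     │↳ → ↑│↳ → → ↑│↓│
│ │ ┌─╴ ├─────┼─────┬─┘ │
│ │ │   │     │     │↓ ↲│
│ ╵ │ ┌─┘ ┌───┘ ┌─┐ │ ╷ │
│   │ │   │     │ │ │↓│ │
├───┤ ╵ ╷ │ ┌───┤ ╵ │ └─┤
│   │   │ │ │   │   │↳ ↓│
│ ╷ ╵ ┌─┴─┘ │ ┌─┘ ┌─┴─╴ │
│ │   │     │ │   │↓ ← ↲│
├─┴───┘ ┌───┘ │ ╶─┤ ╶─┐ │
│       │     │   │↳ ↓│ │
│ ┌─────┤ ╶─┬─┴─╴ ├─╴ │ │
│ │     │   │     │↓ ↲│ │
│ └───┐ │ ╷ ╵ ┌───┤ ╶─┴─┤
│     │ │ │   │   │↳ → ↓│
├───╴ │ │ ├───┘ ╷ └───┐ │
│     │ │ │     │     │↓│
├─────┘ │ │ ┌───┴───┐ ╵ │
│       │ │ │       │  ↓│
│ ┌─────┘ │ │ ╶─┬─╴ └─┐ │
│ │       │ │   │     │↓│
│ ╵ ┌─────┤ ├─┐ │ ┌─╴ │ │
│   │     │ │ │ │ │   │↓│
│ ╶─┴─╴ ╷ ╵ │ ╵ │ └───┘ │
│       │   │   │      B│
└───────┴───┴───┴───────┘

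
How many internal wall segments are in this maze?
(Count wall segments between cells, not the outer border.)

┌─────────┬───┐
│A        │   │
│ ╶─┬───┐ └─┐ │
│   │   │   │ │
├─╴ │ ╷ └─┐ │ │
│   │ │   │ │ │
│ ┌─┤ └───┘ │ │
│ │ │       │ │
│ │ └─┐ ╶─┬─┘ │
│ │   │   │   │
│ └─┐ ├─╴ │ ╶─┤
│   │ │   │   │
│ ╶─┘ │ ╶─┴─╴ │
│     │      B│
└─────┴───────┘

Counting internal wall segments:
Total internal walls: 36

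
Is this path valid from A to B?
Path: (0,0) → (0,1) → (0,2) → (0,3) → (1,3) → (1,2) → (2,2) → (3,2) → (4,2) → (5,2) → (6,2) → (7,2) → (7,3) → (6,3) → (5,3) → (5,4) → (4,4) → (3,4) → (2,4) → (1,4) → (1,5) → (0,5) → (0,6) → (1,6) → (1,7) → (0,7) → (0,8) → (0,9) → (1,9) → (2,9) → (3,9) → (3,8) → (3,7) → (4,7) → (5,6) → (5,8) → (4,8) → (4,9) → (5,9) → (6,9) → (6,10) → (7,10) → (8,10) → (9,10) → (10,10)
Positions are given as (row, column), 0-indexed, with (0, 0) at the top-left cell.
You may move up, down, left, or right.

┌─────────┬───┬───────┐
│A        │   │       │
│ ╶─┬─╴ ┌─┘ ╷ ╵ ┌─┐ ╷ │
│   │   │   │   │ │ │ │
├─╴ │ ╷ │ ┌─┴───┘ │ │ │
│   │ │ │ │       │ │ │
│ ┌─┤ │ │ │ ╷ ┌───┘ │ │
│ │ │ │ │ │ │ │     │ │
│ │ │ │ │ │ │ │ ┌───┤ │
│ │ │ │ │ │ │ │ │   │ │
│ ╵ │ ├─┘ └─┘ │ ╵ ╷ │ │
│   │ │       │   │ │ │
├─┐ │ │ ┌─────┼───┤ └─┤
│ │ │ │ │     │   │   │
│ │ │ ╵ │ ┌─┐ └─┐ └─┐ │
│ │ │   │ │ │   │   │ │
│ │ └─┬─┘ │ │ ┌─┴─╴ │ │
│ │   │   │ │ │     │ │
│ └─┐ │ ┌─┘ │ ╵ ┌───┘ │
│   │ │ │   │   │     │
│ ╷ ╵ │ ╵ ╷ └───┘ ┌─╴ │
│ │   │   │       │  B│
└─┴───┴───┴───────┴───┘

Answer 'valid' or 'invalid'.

Checking path validity:
Result: Invalid move at step 34: cannot move from (4, 7) to (5, 6).

invalid

Correct solution:

┌─────────┬───┬───────┐
│A → → ↓  │↱ ↓│↱ → ↓  │
│ ╶─┬─╴ ┌─┘ ╷ ╵ ┌─┐ ╷ │
│   │↓ ↲│↱ ↑│↳ ↑│ │↓│ │
├─╴ │ ╷ │ ┌─┴───┘ │ │ │
│   │↓│ │↑│       │↓│ │
│ ┌─┤ │ │ │ ╷ ┌───┘ │ │
│ │ │↓│ │↑│ │ │↓ ← ↲│ │
│ │ │ │ │ │ │ │ ┌───┤ │
│ │ │↓│ │↑│ │ │↓│↱ ↓│ │
│ ╵ │ ├─┘ └─┘ │ ╵ ╷ │ │
│   │↓│↱ ↑    │↳ ↑│↓│ │
├─┐ │ │ ┌─────┼───┤ └─┤
│ │ │↓│↑│     │   │↳ ↓│
│ │ │ ╵ │ ┌─┐ └─┐ └─┐ │
│ │ │↳ ↑│ │ │   │   │↓│
│ │ └─┬─┘ │ │ ┌─┴─╴ │ │
│ │   │   │ │ │     │↓│
│ └─┐ │ ┌─┘ │ ╵ ┌───┘ │
│   │ │ │   │   │    ↓│
│ ╷ ╵ │ ╵ ╷ └───┘ ┌─╴ │
│ │   │   │       │  B│
└─┴───┴───┴───────┴───┘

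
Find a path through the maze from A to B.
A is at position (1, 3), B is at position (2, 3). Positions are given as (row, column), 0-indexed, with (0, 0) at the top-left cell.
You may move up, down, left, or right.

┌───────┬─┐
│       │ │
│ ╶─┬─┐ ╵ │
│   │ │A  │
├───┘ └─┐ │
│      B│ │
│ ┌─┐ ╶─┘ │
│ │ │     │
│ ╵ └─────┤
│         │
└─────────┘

Finding the shortest path from (1, 3) to (2, 3):
Path length: 7 steps
Directions: right → down → down → left → left → up → right

Solution:

┌───────┬─┐
│       │ │
│ ╶─┬─┐ ╵ │
│   │ │A ↓│
├───┘ └─┐ │
│    ↱ B│↓│
│ ┌─┐ ╶─┘ │
│ │ │↑ ← ↲│
│ ╵ └─────┤
│         │
└─────────┘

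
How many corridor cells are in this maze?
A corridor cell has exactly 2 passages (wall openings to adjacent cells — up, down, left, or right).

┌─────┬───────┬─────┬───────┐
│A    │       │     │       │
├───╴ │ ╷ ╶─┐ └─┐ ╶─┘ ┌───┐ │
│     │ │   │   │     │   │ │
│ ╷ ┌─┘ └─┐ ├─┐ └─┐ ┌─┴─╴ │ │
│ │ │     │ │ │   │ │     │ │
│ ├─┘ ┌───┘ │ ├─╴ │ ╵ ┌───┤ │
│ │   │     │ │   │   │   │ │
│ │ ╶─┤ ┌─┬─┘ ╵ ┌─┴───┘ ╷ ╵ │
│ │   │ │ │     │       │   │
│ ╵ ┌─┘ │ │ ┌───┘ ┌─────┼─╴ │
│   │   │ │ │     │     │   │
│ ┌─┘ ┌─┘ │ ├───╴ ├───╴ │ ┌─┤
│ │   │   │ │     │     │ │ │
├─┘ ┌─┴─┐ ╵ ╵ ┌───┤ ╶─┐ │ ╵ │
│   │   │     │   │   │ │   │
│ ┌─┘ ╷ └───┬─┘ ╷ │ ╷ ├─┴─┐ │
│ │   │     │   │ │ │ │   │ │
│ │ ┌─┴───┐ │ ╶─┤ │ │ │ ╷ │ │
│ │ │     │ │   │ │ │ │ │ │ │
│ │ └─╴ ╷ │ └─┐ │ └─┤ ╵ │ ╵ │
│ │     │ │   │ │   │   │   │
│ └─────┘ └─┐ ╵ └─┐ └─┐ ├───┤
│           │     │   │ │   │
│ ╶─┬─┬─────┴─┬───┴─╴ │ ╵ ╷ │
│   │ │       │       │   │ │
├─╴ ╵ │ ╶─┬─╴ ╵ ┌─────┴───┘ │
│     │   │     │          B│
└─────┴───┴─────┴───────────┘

Counting cells with exactly 2 passages:
Total corridor cells: 150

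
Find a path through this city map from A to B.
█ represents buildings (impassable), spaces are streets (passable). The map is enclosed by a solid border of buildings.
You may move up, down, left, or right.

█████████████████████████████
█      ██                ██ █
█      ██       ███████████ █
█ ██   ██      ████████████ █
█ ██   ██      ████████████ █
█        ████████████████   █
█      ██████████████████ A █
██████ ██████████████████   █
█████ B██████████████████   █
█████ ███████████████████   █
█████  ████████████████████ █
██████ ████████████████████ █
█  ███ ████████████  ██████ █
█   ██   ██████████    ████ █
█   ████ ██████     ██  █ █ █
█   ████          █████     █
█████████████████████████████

Finding the shortest path from A to B:
Movement: cardinal only
Path length: 44 steps
Directions: down → down → down → right → down → down → down → down → down → down → left → left → left → left → up → left → up → left → left → left → down → left → left → down → left → left → left → left → left → left → left → left → left → up → up → left → left → up → up → up → left → up → up → right

Solution:

█████████████████████████████
█      ██                ██ █
█      ██       ███████████ █
█ ██   ██      ████████████ █
█ ██   ██      ████████████ █
█        ████████████████   █
█      ██████████████████ A █
██████ ██████████████████ ↓ █
█████↱B██████████████████ ↓ █
█████↑███████████████████ ↳↓█
█████↑↰████████████████████↓█
██████↑████████████████████↓█
█  ███↑████████████  ██████↓█
█   ██↑←↰██████████↓←←↰████↓█
█   ████↑██████  ↓←↲██↑↰█ █↓█
█   ████↑←←←←←←←←↲█████↑←←←↲█
█████████████████████████████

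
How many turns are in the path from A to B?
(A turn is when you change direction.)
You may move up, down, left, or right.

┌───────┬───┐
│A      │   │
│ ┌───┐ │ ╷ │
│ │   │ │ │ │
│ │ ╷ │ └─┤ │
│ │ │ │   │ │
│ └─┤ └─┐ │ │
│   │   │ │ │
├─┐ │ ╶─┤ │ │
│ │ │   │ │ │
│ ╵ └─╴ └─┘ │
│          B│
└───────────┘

Directions: down, down, down, right, down, down, right, right, right, right
Number of turns: 3

Solution:

┌───────┬───┐
│A      │   │
│ ┌───┐ │ ╷ │
│↓│   │ │ │ │
│ │ ╷ │ └─┤ │
│↓│ │ │   │ │
│ └─┤ └─┐ │ │
│↳ ↓│   │ │ │
├─┐ │ ╶─┤ │ │
│ │↓│   │ │ │
│ ╵ └─╴ └─┘ │
│  ↳ → → → B│
└───────────┘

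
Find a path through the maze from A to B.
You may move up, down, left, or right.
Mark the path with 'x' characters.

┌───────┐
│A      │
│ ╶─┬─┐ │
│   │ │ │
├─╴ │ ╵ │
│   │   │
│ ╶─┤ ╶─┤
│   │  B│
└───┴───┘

Finding the shortest path through the maze:
Path length: 8 steps
Directions: right → right → right → down → down → left → down → right

Solution:

┌───────┐
│A x x x│
│ ╶─┬─┐ │
│   │ │x│
├─╴ │ ╵ │
│   │x x│
│ ╶─┤ ╶─┤
│   │x B│
└───┴───┘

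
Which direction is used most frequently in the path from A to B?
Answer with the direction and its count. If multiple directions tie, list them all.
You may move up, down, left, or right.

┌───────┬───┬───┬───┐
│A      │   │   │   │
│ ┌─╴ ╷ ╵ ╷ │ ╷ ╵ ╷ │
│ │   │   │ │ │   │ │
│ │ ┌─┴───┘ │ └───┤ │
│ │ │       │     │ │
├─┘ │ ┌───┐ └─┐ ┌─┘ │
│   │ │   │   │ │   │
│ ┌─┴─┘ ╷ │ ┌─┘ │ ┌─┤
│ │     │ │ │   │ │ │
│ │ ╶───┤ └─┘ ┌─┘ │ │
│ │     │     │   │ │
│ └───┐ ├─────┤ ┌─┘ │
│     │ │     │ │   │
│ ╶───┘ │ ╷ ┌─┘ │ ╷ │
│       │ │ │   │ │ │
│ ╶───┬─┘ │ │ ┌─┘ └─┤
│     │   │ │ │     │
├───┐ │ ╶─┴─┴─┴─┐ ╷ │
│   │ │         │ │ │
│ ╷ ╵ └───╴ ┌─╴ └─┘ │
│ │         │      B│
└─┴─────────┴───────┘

Directions: right, right, down, left, down, down, left, down, down, down, down, down, right, right, down, down, right, right, right, up, right, right, down, right, right
Counts: {'right': 11, 'down': 11, 'left': 2, 'up': 1}
Most common: down and right (tied at 11 times each)

Solution:

┌───────┬───┬───┬───┐
│A → ↓  │   │   │   │
│ ┌─╴ ╷ ╵ ╷ │ ╷ ╵ ╷ │
│ │↓ ↲│   │ │ │   │ │
│ │ ┌─┴───┘ │ └───┤ │
│ │↓│       │     │ │
├─┘ │ ┌───┐ └─┐ ┌─┘ │
│↓ ↲│ │   │   │ │   │
│ ┌─┴─┘ ╷ │ ┌─┘ │ ┌─┤
│↓│     │ │ │   │ │ │
│ │ ╶───┤ └─┘ ┌─┘ │ │
│↓│     │     │   │ │
│ └───┐ ├─────┤ ┌─┘ │
│↓    │ │     │ │   │
│ ╶───┘ │ ╷ ┌─┘ │ ╷ │
│↓      │ │ │   │ │ │
│ ╶───┬─┘ │ │ ┌─┘ └─┤
│↳ → ↓│   │ │ │     │
├───┐ │ ╶─┴─┴─┴─┐ ╷ │
│   │↓│    ↱ → ↓│ │ │
│ ╷ ╵ └───╴ ┌─╴ └─┘ │
│ │  ↳ → → ↑│  ↳ → B│
└─┴─────────┴───────┘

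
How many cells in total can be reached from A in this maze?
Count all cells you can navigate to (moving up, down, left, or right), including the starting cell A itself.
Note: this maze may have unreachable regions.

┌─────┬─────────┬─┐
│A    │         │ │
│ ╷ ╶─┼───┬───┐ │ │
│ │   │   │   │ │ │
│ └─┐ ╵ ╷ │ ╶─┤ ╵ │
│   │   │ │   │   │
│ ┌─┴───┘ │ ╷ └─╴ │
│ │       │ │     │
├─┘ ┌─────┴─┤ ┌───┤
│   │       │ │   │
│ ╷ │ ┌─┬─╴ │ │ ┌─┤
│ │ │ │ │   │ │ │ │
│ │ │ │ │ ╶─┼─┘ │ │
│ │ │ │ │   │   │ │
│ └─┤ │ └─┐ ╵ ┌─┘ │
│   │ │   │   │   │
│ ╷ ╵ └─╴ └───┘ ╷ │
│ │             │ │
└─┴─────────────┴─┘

Using BFS/flood-fill to find all reachable cells from A:
Maze size: 9 × 9 = 81 total cells
20 cell(s) are walled off and cannot be reached from A.
Reachable cells: 61

Reachable region (· marks reachable cells):

┌─────┬─────────┬─┐
│A · ·│         │ │
│ ╷ ╶─┼───┬───┐ │ │
│·│· ·│· ·│   │ │ │
│ └─┐ ╵ ╷ │ ╶─┤ ╵ │
│· ·│· ·│·│   │   │
│ ┌─┴───┘ │ ╷ └─╴ │
│·│· · · ·│ │     │
├─┘ ┌─────┴─┤ ┌───┤
│· ·│· · · ·│ │· ·│
│ ╷ │ ┌─┬─╴ │ │ ┌─┤
│·│·│·│·│· ·│ │·│·│
│ │ │ │ │ ╶─┼─┘ │ │
│·│·│·│·│· ·│· ·│·│
│ └─┤ │ └─┐ ╵ ┌─┘ │
│· ·│·│· ·│· ·│· ·│
│ ╷ ╵ └─╴ └───┘ ╷ │
│·│· · · · · · ·│·│
└─┴─────────────┴─┘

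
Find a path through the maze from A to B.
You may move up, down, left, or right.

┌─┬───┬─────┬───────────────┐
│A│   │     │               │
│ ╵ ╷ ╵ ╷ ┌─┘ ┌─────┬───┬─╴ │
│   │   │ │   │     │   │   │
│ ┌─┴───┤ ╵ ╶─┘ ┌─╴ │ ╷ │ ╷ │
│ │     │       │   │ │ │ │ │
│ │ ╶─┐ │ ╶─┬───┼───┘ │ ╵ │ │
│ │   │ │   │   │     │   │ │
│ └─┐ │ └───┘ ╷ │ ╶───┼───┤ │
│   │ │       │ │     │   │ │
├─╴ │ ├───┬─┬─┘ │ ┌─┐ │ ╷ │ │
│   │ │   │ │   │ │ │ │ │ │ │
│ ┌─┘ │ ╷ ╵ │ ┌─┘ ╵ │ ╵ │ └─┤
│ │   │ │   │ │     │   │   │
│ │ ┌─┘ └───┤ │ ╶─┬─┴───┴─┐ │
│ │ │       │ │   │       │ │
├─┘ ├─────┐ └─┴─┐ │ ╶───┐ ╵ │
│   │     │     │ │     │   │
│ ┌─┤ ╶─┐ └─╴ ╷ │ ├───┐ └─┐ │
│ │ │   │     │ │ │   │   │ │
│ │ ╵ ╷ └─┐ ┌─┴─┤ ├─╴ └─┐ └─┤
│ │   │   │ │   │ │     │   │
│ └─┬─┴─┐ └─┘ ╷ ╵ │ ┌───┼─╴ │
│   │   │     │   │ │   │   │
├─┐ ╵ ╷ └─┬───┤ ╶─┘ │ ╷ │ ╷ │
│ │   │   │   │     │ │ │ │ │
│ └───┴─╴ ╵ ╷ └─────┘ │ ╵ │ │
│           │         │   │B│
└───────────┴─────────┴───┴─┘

Finding the shortest path through the maze:
Path length: 62 steps
Directions: down → right → up → right → down → right → up → right → down → down → right → up → right → up → right → right → right → right → right → right → right → down → left → down → down → left → up → up → left → down → down → left → left → down → right → right → down → down → right → up → up → right → down → down → right → down → down → left → up → left → left → left → down → right → right → down → right → down → right → down → down → down

Solution:

┌─┬───┬─────┬───────────────┐
│A│↱ ↓│↱ ↓  │↱ → → → → → → ↓│
│ ╵ ╷ ╵ ╷ ┌─┘ ┌─────┬───┬─╴ │
│↳ ↑│↳ ↑│↓│↱ ↑│     │↓ ↰│↓ ↲│
│ ┌─┴───┤ ╵ ╶─┘ ┌─╴ │ ╷ │ ╷ │
│ │     │↳ ↑    │   │↓│↑│↓│ │
│ │ ╶─┐ │ ╶─┬───┼───┘ │ ╵ │ │
│ │   │ │   │   │↓ ← ↲│↑ ↲│ │
│ └─┐ │ └───┘ ╷ │ ╶───┼───┤ │
│   │ │       │ │↳ → ↓│↱ ↓│ │
├─╴ │ ├───┬─┬─┘ │ ┌─┐ │ ╷ │ │
│   │ │   │ │   │ │ │↓│↑│↓│ │
│ ┌─┘ │ ╷ ╵ │ ┌─┘ ╵ │ ╵ │ └─┤
│ │   │ │   │ │     │↳ ↑│↳ ↓│
│ │ ┌─┘ └───┤ │ ╶─┬─┴───┴─┐ │
│ │ │       │ │   │↓ ← ← ↰│↓│
├─┘ ├─────┐ └─┴─┐ │ ╶───┐ ╵ │
│   │     │     │ │↳ → ↓│↑ ↲│
│ ┌─┤ ╶─┐ └─╴ ╷ │ ├───┐ └─┐ │
│ │ │   │     │ │ │   │↳ ↓│ │
│ │ ╵ ╷ └─┐ ┌─┴─┤ ├─╴ └─┐ └─┤
│ │   │   │ │   │ │     │↳ ↓│
│ └─┬─┴─┐ └─┘ ╷ ╵ │ ┌───┼─╴ │
│   │   │     │   │ │   │  ↓│
├─┐ ╵ ╷ └─┬───┤ ╶─┘ │ ╷ │ ╷ │
│ │   │   │   │     │ │ │ │↓│
│ └───┴─╴ ╵ ╷ └─────┘ │ ╵ │ │
│           │         │   │B│
└───────────┴─────────┴───┴─┘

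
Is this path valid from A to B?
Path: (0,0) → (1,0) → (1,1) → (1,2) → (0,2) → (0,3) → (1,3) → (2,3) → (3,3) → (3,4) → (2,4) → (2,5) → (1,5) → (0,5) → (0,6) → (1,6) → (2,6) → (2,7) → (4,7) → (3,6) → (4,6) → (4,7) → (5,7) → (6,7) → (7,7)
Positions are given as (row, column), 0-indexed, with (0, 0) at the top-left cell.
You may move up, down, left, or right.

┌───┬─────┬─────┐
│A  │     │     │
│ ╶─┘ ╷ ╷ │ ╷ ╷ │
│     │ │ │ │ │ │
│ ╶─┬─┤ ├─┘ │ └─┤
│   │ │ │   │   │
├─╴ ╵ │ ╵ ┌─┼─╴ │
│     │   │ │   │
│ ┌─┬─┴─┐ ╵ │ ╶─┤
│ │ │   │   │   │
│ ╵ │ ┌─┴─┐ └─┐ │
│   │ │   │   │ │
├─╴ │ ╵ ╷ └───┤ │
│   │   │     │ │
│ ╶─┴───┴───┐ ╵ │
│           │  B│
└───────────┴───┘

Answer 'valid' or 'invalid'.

Checking path validity:
Result: Invalid move at step 18: cannot move from (2, 7) to (4, 7).

invalid

Correct solution:

┌───┬─────┬─────┐
│A  │↱ ↓  │↱ ↓  │
│ ╶─┘ ╷ ╷ │ ╷ ╷ │
│↳ → ↑│↓│ │↑│↓│ │
│ ╶─┬─┤ ├─┘ │ └─┤
│   │ │↓│↱ ↑│↳ ↓│
├─╴ ╵ │ ╵ ┌─┼─╴ │
│     │↳ ↑│ │↓ ↲│
│ ┌─┬─┴─┐ ╵ │ ╶─┤
│ │ │   │   │↳ ↓│
│ ╵ │ ┌─┴─┐ └─┐ │
│   │ │   │   │↓│
├─╴ │ ╵ ╷ └───┤ │
│   │   │     │↓│
│ ╶─┴───┴───┐ ╵ │
│           │  B│
└───────────┴───┘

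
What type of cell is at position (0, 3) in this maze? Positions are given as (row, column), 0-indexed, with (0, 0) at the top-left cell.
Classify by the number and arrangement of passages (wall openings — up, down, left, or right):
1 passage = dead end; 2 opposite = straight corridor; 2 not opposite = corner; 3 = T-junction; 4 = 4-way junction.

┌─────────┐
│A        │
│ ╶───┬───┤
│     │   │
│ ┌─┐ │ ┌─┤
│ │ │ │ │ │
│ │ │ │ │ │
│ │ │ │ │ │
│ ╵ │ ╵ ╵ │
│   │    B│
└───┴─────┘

Checking cell at (0, 3):
Number of passages: 2
Cell type: straight corridor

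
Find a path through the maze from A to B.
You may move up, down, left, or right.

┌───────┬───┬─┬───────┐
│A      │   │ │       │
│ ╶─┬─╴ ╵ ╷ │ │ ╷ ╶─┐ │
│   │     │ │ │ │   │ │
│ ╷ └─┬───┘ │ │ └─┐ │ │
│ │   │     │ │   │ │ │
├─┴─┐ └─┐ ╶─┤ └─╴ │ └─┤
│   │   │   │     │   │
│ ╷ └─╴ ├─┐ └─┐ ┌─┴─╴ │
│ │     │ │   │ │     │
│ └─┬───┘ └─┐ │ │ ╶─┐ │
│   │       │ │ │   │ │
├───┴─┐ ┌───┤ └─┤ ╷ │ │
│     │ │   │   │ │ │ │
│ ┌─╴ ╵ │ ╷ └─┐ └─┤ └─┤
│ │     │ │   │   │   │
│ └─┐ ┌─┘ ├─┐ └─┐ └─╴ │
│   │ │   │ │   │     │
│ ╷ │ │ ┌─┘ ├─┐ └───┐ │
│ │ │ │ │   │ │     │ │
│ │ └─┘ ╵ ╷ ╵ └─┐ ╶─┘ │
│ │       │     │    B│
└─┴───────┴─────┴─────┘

Finding the shortest path through the maze:
Path length: 24 steps
Directions: right → right → right → down → right → up → right → down → down → left → down → right → down → right → down → down → right → down → right → down → right → right → down → down

Solution:

┌───────┬───┬─┬───────┐
│A → → ↓│↱ ↓│ │       │
│ ╶─┬─╴ ╵ ╷ │ │ ╷ ╶─┐ │
│   │  ↳ ↑│↓│ │ │   │ │
│ ╷ └─┬───┘ │ │ └─┐ │ │
│ │   │  ↓ ↲│ │   │ │ │
├─┴─┐ └─┐ ╶─┤ └─╴ │ └─┤
│   │   │↳ ↓│     │   │
│ ╷ └─╴ ├─┐ └─┐ ┌─┴─╴ │
│ │     │ │↳ ↓│ │     │
│ └─┬───┘ └─┐ │ │ ╶─┐ │
│   │       │↓│ │   │ │
├───┴─┐ ┌───┤ └─┤ ╷ │ │
│     │ │   │↳ ↓│ │ │ │
│ ┌─╴ ╵ │ ╷ └─┐ └─┤ └─┤
│ │     │ │   │↳ ↓│   │
│ └─┐ ┌─┘ ├─┐ └─┐ └─╴ │
│   │ │   │ │   │↳ → ↓│
│ ╷ │ │ ┌─┘ ├─┐ └───┐ │
│ │ │ │ │   │ │     │↓│
│ │ └─┘ ╵ ╷ ╵ └─┐ ╶─┘ │
│ │       │     │    B│
└─┴───────┴─────┴─────┘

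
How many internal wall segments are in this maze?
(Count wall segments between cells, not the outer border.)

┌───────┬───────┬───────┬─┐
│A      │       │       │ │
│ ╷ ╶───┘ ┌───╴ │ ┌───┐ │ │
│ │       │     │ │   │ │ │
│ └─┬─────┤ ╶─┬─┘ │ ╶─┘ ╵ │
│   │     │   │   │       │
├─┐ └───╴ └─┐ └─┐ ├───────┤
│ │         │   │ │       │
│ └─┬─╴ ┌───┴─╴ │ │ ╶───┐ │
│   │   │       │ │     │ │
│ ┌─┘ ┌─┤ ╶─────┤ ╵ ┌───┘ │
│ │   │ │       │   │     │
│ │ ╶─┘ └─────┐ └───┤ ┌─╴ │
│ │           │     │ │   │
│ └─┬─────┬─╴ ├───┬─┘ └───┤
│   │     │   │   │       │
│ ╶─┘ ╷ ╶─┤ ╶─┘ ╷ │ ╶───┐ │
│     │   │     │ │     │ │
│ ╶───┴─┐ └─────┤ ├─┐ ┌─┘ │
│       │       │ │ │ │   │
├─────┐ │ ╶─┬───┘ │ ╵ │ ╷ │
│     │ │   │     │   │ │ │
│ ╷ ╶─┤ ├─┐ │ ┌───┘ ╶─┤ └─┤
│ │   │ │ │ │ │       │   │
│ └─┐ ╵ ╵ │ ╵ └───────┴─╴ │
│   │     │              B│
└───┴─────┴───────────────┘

Counting internal wall segments:
Total internal walls: 144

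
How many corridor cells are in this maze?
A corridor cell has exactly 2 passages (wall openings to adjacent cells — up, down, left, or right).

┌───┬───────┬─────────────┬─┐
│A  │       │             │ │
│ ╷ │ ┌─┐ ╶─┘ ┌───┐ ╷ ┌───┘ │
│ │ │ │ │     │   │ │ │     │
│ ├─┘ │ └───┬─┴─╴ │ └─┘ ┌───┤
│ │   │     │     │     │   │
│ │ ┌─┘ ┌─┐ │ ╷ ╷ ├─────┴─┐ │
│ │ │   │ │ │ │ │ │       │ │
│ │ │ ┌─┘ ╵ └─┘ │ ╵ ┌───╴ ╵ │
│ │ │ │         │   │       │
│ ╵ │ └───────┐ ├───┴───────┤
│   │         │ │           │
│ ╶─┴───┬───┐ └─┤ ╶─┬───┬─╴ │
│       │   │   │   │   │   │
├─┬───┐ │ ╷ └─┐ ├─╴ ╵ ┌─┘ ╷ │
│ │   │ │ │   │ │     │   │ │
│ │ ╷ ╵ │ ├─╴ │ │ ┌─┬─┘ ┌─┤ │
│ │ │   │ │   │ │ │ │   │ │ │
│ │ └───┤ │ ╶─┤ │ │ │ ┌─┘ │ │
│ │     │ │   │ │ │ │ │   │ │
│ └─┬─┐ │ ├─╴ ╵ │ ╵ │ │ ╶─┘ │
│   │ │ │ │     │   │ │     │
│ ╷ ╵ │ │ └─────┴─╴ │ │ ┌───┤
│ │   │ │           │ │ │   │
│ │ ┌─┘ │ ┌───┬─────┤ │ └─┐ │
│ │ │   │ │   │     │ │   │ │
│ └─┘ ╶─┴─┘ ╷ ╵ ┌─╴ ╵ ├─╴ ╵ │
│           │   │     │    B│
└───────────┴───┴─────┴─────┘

Counting cells with exactly 2 passages:
Total corridor cells: 150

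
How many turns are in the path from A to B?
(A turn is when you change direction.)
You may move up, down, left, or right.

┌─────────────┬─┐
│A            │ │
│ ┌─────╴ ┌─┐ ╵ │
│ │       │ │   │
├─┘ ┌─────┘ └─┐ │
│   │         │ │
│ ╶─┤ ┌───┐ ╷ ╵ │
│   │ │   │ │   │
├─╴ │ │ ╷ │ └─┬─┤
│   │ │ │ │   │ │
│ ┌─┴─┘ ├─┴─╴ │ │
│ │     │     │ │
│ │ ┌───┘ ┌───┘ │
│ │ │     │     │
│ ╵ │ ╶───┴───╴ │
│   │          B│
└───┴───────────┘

Directions: right, right, right, right, right, right, down, right, down, down, left, up, left, down, down, right, down, left, left, down, left, left, down, right, right, right, right, right
Number of turns: 14

Solution:

┌─────────────┬─┐
│A → → → → → ↓│ │
│ ┌─────╴ ┌─┐ ╵ │
│ │       │ │↳ ↓│
├─┘ ┌─────┘ └─┐ │
│   │      ↓ ↰│↓│
│ ╶─┤ ┌───┐ ╷ ╵ │
│   │ │   │↓│↑ ↲│
├─╴ │ │ ╷ │ └─┬─┤
│   │ │ │ │↳ ↓│ │
│ ┌─┴─┘ ├─┴─╴ │ │
│ │     │↓ ← ↲│ │
│ │ ┌───┘ ┌───┘ │
│ │ │↓ ← ↲│     │
│ ╵ │ ╶───┴───╴ │
│   │↳ → → → → B│
└───┴───────────┘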